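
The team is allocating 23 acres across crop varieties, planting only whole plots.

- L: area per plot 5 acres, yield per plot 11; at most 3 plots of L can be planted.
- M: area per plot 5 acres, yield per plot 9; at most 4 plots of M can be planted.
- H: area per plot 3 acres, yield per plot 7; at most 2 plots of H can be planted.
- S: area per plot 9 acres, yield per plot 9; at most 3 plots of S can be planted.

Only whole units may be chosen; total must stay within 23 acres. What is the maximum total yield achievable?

49

Take 3×L, 1×M, and 1×H: area 23 ≤ 23, yield 3·11 + 1·9 + 1·7 = 49.
No other integer combination yields more.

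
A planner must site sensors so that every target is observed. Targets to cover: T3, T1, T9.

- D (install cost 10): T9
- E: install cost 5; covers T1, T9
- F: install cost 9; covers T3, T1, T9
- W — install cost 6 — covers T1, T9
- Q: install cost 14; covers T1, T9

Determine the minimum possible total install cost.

The greedy cost-per-new-target heuristic would pick E and F for 14, but a cheaper cover exists.
F alone covers T3, T1, T9 — every target.
Total install cost: 9.
No cover costs less than 9.

9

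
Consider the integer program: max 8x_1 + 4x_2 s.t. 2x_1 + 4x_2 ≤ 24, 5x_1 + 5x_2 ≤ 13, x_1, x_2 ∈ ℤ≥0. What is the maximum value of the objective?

16

(x_1,x_2)=(2,0) is feasible, giving 16.
(x_1,x_2)=(1,1) is feasible, giving 12.
(x_1,x_2)=(1,0) is feasible, giving 8.
No feasible integer point exceeds 16.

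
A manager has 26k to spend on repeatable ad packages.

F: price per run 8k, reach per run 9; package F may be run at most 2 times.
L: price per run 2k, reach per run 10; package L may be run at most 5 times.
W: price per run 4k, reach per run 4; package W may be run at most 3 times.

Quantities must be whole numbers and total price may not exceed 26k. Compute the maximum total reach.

L has the best ratio (10/2); taking only L gives at most 5×10 = 50 (stopped by the supply cap of 5).
Mixing does better — 2×F and 5×L: price 26 ≤ 26, reach 2·9 + 5·10 = 68.

68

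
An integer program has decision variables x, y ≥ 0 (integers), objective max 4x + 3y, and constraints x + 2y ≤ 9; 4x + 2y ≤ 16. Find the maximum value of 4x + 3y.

Relaxing integrality, the LP optimum is 19.33 at (x,y) = (2.33, 3.33), which is not an integer point.
(x,y)=(3,2) is feasible, giving 18.
(x,y)=(2,3) is feasible, giving 17.
(x,y)=(1,4) is feasible, giving 16.
No feasible integer point exceeds 18.

18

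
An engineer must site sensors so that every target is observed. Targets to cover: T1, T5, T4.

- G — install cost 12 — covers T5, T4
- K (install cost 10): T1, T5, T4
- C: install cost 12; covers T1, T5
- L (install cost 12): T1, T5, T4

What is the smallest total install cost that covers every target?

K alone covers T1, T5, T4 — every target.
Total install cost: 10.
No cover costs less than 10.

10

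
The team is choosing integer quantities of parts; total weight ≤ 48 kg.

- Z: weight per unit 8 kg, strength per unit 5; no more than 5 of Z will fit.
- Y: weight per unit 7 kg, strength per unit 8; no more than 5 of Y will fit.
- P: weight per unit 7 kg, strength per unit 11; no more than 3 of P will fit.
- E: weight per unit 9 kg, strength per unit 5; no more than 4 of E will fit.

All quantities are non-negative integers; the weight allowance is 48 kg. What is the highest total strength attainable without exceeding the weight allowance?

P has the best ratio (11/7); taking only P gives at most 3×11 = 33 (stopped by the supply cap of 3).
Mixing does better — 3×Y and 3×P: weight 42 ≤ 48, strength 3·8 + 3·11 = 57.

57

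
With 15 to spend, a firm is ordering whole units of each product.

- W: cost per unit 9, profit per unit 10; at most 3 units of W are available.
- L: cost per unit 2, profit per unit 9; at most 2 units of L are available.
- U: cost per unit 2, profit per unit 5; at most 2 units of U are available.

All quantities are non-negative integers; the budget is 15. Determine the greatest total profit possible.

33

L has the best ratio (9/2); taking only L gives at most 2×9 = 18 (stopped by the supply cap of 2).
Mixing does better — 1×W, 2×L, and 1×U: cost 15 ≤ 15, profit 1·10 + 2·9 + 1·5 = 33.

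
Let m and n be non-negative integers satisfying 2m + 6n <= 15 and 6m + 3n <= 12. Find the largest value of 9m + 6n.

21

Relaxing integrality, the LP optimum is 21.30 at (m,n) = (0.9, 2.2), which is not an integer point.
(m,n)=(1,2): 2·1+6·2=14≤15, 6·1+3·2=12≤12, objective 21.
(m,n)=(1,1): 2·1+6·1=8≤15, 6·1+3·1=9≤12, objective 15.
(m,n)=(0,2): 2·0+6·2=12≤15, 6·0+3·2=6≤12, objective 12.
No feasible integer point exceeds 21.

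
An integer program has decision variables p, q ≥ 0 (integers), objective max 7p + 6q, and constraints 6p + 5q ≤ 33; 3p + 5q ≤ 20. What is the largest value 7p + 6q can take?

(p,q)=(5,0): 6·5+5·0=30≤33, 3·5+5·0=15≤20, objective 35.
(p,q)=(4,1): 6·4+5·1=29≤33, 3·4+5·1=17≤20, objective 34.
(p,q)=(3,2): 6·3+5·2=28≤33, 3·3+5·2=19≤20, objective 33.
The best lattice point is (5,0), giving 35.

35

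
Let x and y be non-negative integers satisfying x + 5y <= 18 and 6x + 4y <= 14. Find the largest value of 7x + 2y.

Relaxing integrality, the LP optimum is 16.33 at (x,y) = (2.33, 0), which is not an integer point.
(x,y)=(2,0): 1·2+5·0=2≤18, 6·2+4·0=12≤14, objective 14.
(x,y)=(1,1): 1·1+5·1=6≤18, 6·1+4·1=10≤14, objective 9.
Maximum is 14 at (x,y)=(2,0).

14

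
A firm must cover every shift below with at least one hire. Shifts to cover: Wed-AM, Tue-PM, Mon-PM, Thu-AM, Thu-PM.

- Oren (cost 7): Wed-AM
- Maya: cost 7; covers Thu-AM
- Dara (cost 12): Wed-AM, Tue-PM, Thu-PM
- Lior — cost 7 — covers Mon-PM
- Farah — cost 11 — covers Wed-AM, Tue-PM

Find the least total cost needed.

This is an integer covering problem.
Choose Maya, Dara, and Lior: together they cover Wed-AM, Tue-PM, Mon-PM, Thu-AM, Thu-PM — every shift.
Total cost: 7 + 12 + 7 = 26.
No cover costs less than 26.

26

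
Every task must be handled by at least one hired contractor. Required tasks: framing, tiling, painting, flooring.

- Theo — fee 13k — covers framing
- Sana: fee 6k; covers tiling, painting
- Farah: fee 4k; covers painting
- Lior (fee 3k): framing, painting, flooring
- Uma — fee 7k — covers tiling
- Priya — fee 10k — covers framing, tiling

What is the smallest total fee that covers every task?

9

This is an integer covering problem.
Choose Sana and Lior: together they cover framing, tiling, painting, flooring — every task.
Total fee: 6 + 3 = 9.
No cover costs less than 9.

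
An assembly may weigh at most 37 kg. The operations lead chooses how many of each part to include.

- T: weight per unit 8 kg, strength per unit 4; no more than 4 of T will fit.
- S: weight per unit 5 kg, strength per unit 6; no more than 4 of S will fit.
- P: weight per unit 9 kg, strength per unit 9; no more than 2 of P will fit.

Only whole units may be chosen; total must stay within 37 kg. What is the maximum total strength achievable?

37

S has the best ratio (6/5); taking only S gives at most 4×6 = 24 (stopped by the supply cap of 4).
Mixing does better — 1×T, 4×S, and 1×P: weight 37 ≤ 37, strength 1·4 + 4·6 + 1·9 = 37.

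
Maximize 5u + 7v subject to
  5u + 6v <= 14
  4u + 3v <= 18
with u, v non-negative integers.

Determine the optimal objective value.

14

(u,v)=(0,2): 5·0+6·2=12≤14, 4·0+3·2=6≤18, objective 14.
(u,v)=(1,1): 5·1+6·1=11≤14, 4·1+3·1=7≤18, objective 12.
No feasible integer point exceeds 14.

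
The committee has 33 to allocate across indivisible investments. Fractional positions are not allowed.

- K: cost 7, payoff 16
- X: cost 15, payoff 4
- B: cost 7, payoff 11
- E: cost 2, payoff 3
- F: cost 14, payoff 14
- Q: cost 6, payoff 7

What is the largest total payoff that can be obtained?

44

This is a 0-1 knapsack instance.
Allowing fractional choices, the relaxed optimum would be about 48.0, but investments are indivisible.
K + B + E + F: cost 7 + 7 + 2 + 14 = 30 ≤ 33, payoff 16 + 11 + 3 + 14 = 44.
K + B + F: cost 7 + 7 + 14 = 28 ≤ 33, payoff 16 + 11 + 14 = 41.
Best is K, B, E, and F with total payoff 44.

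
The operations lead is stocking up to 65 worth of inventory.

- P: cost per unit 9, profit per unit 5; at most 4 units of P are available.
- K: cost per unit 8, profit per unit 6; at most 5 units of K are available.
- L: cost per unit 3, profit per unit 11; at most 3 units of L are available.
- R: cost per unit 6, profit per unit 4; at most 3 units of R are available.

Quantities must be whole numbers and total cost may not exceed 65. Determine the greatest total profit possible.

1×P, 5×K, 3×L, and 1×R: cost 64 ≤ 65, profit 1·5 + 5·6 + 3·11 + 1·4 = 72.
5×K, 3×L, and 2×R: cost 61 ≤ 65, profit 5·6 + 3·11 + 2·4 = 71.
Best is 72.

72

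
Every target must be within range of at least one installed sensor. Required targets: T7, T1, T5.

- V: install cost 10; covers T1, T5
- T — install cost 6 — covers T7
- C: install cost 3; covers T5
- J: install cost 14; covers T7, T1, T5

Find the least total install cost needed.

This is an integer covering problem.
J alone covers T7, T1, T5 — every target.
Total install cost: 14.

14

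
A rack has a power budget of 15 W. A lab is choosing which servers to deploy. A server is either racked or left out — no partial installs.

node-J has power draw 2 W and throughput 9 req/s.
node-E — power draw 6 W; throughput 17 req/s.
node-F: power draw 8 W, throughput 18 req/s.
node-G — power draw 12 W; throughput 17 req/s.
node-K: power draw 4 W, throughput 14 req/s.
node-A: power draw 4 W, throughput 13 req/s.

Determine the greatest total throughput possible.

44

Treat it as a binary knapsack problem.
node-E + node-K + node-A: power draw 6 + 4 + 4 = 14 ≤ 15, throughput 17 + 14 + 13 = 44.
node-J + node-E + node-K: power draw 2 + 6 + 4 = 12 ≤ 15, throughput 9 + 17 + 14 = 40.
node-J + node-F + node-K: power draw 2 + 8 + 4 = 14 ≤ 15, throughput 9 + 18 + 14 = 41.
Best is node-E, node-K, and node-A with total throughput 44.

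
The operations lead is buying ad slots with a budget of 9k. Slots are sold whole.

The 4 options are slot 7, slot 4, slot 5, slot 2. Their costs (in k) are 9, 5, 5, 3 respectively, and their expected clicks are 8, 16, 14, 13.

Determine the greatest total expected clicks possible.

29

Take slot 4 and slot 2: cost 5 + 3 = 8 ≤ 9, expected clicks 16 + 13 = 29.
No other feasible combination does better.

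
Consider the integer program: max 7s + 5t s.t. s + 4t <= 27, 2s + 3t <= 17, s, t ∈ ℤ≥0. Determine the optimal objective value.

56

(s,t)=(8,0): 1·8+4·0=8≤27, 2·8+3·0=16≤17, objective 56.
(s,t)=(7,1): 1·7+4·1=11≤27, 2·7+3·1=17≤17, objective 54.
(s,t)=(7,0): 1·7+4·0=7≤27, 2·7+3·0=14≤17, objective 49.
Maximum is 56 at (s,t)=(8,0).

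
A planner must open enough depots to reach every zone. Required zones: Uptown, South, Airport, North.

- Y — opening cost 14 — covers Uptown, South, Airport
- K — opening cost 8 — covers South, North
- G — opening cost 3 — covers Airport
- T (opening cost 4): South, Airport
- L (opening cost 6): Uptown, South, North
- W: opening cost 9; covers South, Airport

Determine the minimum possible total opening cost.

Choose G and L: together they cover Uptown, South, Airport, North — every zone.
Total opening cost: 3 + 6 = 9.

9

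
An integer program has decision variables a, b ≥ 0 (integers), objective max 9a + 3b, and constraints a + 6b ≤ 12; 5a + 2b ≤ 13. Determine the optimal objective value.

21

(a,b)=(2,1): 1·2+6·1=8≤12, 5·2+2·1=12≤13, objective 21.
(a,b)=(2,0): 1·2+6·0=2≤12, 5·2+2·0=10≤13, objective 18.
(a,b)=(1,1): 1·1+6·1=7≤12, 5·1+2·1=7≤13, objective 12.
No feasible integer point exceeds 21.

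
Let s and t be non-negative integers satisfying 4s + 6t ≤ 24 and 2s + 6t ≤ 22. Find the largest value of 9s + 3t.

54

(s,t)=(6,0): 4·6+6·0=24≤24, 2·6+6·0=12≤22, objective 54.
(s,t)=(5,0): 4·5+6·0=20≤24, 2·5+6·0=10≤22, objective 45.
Maximum is 54 at (s,t)=(6,0).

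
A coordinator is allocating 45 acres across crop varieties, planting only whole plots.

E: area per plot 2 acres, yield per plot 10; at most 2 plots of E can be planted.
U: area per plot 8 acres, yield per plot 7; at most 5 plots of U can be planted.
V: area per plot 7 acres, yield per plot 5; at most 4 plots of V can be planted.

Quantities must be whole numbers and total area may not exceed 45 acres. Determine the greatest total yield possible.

E has the best ratio (10/2); taking only E gives at most 2×10 = 20 (stopped by the supply cap of 2).
Mixing does better — 2×E and 5×U: area 44 ≤ 45, yield 2·10 + 5·7 = 55.

55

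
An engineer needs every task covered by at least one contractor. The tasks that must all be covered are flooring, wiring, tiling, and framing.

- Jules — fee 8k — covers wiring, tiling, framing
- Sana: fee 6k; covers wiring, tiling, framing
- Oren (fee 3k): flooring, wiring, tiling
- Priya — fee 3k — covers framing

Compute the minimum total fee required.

6

Choose Oren and Priya: together they cover flooring, wiring, tiling, framing — every task.
Total fee: 3 + 3 = 6.
No cover costs less than 6.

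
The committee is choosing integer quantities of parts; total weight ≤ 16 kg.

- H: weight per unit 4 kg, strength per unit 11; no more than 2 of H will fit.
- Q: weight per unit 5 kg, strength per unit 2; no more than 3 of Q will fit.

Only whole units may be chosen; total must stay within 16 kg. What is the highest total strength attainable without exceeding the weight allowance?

24

Take 2×H and 1×Q: weight 13 ≤ 16, strength 2·11 + 1·2 = 24.
H has the best ratio (11/4) and is taken to its limit of 2; remaining capacity is filled optimally with the others.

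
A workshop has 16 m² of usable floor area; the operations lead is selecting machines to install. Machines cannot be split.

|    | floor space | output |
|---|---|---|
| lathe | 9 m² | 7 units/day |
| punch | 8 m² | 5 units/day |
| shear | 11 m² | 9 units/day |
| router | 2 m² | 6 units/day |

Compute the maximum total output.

15

Take shear and router: floor space 11 + 2 = 13 ≤ 16, output 9 + 6 = 15.
No other feasible combination does better.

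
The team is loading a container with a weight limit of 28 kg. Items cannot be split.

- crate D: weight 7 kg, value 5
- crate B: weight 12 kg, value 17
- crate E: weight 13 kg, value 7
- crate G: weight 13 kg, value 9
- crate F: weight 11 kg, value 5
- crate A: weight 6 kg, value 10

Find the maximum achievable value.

32

Take crate D, crate B, and crate A: weight 7 + 12 + 6 = 25 ≤ 28, value 5 + 17 + 10 = 32.
No other feasible combination does better.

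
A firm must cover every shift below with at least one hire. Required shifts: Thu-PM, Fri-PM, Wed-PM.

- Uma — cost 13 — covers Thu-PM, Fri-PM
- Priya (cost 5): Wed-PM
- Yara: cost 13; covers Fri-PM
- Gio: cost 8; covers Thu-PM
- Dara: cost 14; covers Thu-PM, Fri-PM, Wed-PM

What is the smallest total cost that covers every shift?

14

Dara alone covers Thu-PM, Fri-PM, Wed-PM — every shift.
Total cost: 14.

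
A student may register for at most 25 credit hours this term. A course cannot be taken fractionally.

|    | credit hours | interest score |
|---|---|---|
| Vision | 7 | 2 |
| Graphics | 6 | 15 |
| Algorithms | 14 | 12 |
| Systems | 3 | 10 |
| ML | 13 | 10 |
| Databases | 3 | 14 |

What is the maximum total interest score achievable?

49

Allowing fractional choices, the relaxed optimum would be about 50.1, but courses are indivisible.
Graphics + Systems + ML + Databases: credit hours 6 + 3 + 13 + 3 = 25 ≤ 25, interest score 15 + 10 + 10 + 14 = 49.
Vision + Graphics + Systems + Databases: credit hours 7 + 6 + 3 + 3 = 19 ≤ 25, interest score 2 + 15 + 10 + 14 = 41.
Best is Graphics, Systems, ML, and Databases with total interest score 49.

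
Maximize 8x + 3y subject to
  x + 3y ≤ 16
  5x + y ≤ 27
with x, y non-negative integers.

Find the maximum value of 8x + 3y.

Relaxing integrality, the LP optimum is 48.50 at (x,y) = (4.64, 3.79), which is not an integer point.
(x,y)=(5,2): 1·5+3·2=11≤16, 5·5+1·2=27≤27, objective 46.
(x,y)=(4,4): 1·4+3·4=16≤16, 5·4+1·4=24≤27, objective 44.
Maximum is 46 at (x,y)=(5,2).

46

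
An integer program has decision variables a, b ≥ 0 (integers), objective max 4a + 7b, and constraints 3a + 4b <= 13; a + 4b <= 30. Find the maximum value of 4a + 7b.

21

(a,b)=(0,3): 3·0+4·3=12≤13, 1·0+4·3=12≤30, objective 21.
(a,b)=(1,2): 3·1+4·2=11≤13, 1·1+4·2=9≤30, objective 18.
No feasible integer point exceeds 21.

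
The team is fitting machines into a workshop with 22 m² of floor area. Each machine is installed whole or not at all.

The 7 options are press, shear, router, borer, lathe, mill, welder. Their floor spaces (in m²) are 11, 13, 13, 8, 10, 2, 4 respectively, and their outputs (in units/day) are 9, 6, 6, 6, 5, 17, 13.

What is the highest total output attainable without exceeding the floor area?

39

Allowing fractional choices, the relaxed optimum would be about 42.8, but machines are indivisible.
borer + mill + welder: floor space 8 + 2 + 4 = 14 ≤ 22, output 6 + 17 + 13 = 36.
press + mill + welder: floor space 11 + 2 + 4 = 17 ≤ 22, output 9 + 17 + 13 = 39.
Best is press, mill, and welder with total output 39.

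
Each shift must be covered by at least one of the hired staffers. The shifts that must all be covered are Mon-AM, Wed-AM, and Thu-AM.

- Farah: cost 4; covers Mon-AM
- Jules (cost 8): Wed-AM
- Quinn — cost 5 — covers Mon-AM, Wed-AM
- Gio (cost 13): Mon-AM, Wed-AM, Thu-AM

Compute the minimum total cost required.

The greedy cost-per-new-shift heuristic would pick Quinn and Gio for 18, but a cheaper cover exists.
Gio alone covers Mon-AM, Wed-AM, Thu-AM — every shift.
Total cost: 13.
No cover costs less than 13.

13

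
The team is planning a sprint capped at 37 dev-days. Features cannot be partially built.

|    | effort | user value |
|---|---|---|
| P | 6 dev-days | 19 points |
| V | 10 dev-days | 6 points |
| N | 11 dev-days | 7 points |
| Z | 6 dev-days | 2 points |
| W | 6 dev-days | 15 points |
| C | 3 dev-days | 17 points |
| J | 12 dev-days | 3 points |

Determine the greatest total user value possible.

64

Allowing fractional choices, the relaxed optimum would be about 64.3, but features are indivisible.
P + V + N + W + C: effort 6 + 10 + 11 + 6 + 3 = 36 ≤ 37, user value 19 + 6 + 7 + 15 + 17 = 64.
P + V + W + C + J: effort 6 + 10 + 6 + 3 + 12 = 37 ≤ 37, user value 19 + 6 + 15 + 17 + 3 = 60.
P + N + Z + W + C: effort 6 + 11 + 6 + 6 + 3 = 32 ≤ 37, user value 19 + 7 + 2 + 15 + 17 = 60.
Best is P, V, N, W, and C with total user value 64.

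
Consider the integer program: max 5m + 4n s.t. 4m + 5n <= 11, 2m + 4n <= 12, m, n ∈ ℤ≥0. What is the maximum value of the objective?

10

(m,n)=(2,0) is feasible, giving 10.
(m,n)=(1,1) is feasible, giving 9.
(m,n)=(1,0) is feasible, giving 5.
Maximum is 10 at (m,n)=(2,0).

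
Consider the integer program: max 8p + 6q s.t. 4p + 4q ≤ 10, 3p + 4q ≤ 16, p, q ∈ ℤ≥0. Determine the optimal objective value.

(p,q)=(2,0) is feasible, giving 16.
(p,q)=(1,1) is feasible, giving 14.
The best lattice point is (2,0), giving 16.

16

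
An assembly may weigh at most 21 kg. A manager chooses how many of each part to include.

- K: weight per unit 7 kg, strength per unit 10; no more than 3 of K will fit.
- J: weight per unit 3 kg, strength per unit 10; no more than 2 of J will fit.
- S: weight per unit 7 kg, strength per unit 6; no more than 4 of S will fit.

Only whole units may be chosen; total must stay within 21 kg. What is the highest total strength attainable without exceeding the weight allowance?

This is a bounded integer knapsack.
J has the best ratio (10/3); taking only J gives at most 2×10 = 20 (stopped by the supply cap of 2).
Mixing does better — 2×K and 2×J: weight 20 ≤ 21, strength 2·10 + 2·10 = 40.

40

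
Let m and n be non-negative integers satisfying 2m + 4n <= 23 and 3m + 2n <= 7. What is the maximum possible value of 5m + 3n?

The continuous relaxation peaks at (2.33, 0) with value 11.67; rounding to a feasible lattice point costs some objective.
(m,n)=(1,2): 2·1+4·2=10≤23, 3·1+2·2=7≤7, objective 11.
(m,n)=(2,0): 2·2+4·0=4≤23, 3·2+2·0=6≤7, objective 10.
Maximum is 11 at (m,n)=(1,2).

11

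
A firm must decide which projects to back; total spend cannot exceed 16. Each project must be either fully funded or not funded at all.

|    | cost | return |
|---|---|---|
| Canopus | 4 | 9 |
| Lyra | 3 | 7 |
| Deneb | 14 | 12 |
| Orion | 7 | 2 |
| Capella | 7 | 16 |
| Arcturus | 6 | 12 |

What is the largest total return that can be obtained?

35

Canopus + Lyra + Capella: cost 4 + 3 + 7 = 14 ≤ 16, return 9 + 7 + 16 = 32.
Canopus + Lyra + Arcturus: cost 4 + 3 + 6 = 13 ≤ 16, return 9 + 7 + 12 = 28.
Lyra + Capella + Arcturus: cost 3 + 7 + 6 = 16 ≤ 16, return 7 + 16 + 12 = 35.
Best is Lyra, Capella, and Arcturus with total return 35.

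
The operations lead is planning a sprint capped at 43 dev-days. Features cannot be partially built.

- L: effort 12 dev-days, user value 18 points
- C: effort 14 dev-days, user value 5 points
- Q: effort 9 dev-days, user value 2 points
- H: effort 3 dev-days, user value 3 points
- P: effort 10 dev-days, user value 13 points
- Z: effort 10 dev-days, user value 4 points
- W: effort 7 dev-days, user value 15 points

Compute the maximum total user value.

Take L, H, P, Z, and W: effort 12 + 3 + 10 + 10 + 7 = 42 ≤ 43, user value 18 + 3 + 13 + 4 + 15 = 53.
No other feasible combination does better.

53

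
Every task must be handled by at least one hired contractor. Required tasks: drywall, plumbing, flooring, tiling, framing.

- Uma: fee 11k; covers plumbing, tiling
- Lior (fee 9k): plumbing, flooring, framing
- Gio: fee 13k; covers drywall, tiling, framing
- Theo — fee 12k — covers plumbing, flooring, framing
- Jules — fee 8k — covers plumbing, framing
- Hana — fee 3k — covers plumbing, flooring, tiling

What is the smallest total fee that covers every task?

This is an integer covering problem.
Choose Gio and Hana: together they cover drywall, plumbing, flooring, tiling, framing — every task.
Total fee: 13 + 3 = 16.

16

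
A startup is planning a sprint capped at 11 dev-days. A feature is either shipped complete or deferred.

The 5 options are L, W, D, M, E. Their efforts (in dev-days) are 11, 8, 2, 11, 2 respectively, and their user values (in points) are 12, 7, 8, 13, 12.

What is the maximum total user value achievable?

20

Allowing fractional choices, the relaxed optimum would be about 28.3, but features are indivisible.
D + E: effort 2 + 2 = 4 ≤ 11, user value 8 + 12 = 20.
W + E: effort 8 + 2 = 10 ≤ 11, user value 7 + 12 = 19.
Best is D and E with total user value 20.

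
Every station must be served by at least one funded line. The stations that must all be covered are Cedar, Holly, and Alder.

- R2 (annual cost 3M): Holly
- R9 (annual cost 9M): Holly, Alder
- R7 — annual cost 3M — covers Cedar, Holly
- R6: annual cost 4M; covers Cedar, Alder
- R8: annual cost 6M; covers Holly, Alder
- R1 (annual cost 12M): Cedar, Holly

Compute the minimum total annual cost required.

Choose R2 and R6: together they cover Cedar, Holly, Alder — every station.
Total annual cost: 3 + 4 = 7.
No cover costs less than 7.

7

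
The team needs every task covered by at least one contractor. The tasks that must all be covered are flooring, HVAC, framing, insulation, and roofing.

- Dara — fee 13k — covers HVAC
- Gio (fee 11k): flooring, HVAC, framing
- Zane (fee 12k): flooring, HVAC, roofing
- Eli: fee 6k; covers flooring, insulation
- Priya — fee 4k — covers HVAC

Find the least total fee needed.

29

The greedy cost-per-new-task heuristic would pick Eli, Priya, Gio, and Zane for 33, but a cheaper cover exists.
Choose Gio, Zane, and Eli: together they cover flooring, HVAC, framing, insulation, roofing — every task.
Total fee: 11 + 12 + 6 = 29.
No cover costs less than 29.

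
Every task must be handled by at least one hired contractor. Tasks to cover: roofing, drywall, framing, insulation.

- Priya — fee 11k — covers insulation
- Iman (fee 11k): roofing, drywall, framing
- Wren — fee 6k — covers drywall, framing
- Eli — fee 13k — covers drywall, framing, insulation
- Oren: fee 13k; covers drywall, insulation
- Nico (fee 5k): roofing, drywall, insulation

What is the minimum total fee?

Choose Wren and Nico: together they cover roofing, drywall, framing, insulation — every task.
Total fee: 6 + 5 = 11.

11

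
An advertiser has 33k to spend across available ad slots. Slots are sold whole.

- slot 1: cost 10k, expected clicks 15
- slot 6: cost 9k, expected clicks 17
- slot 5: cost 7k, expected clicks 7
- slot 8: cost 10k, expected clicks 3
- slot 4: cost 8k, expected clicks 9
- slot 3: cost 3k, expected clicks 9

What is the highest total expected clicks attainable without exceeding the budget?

50

Take slot 1, slot 6, slot 4, and slot 3: cost 10 + 9 + 8 + 3 = 30 ≤ 33, expected clicks 15 + 17 + 9 + 9 = 50.
No other feasible combination does better.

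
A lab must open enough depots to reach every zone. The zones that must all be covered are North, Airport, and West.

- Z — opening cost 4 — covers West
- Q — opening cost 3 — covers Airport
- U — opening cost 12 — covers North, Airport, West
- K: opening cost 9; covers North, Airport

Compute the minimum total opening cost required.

The greedy cost-per-new-zone heuristic would pick Q, Z, and K for 16, but a cheaper cover exists.
U alone covers North, Airport, West — every zone.
Total opening cost: 12.
No cover costs less than 12.

12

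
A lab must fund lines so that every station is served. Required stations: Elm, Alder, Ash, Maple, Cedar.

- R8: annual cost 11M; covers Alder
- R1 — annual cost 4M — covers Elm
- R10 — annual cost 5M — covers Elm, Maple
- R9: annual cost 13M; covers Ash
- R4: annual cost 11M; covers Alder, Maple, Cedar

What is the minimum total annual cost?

Choose R1, R9, and R4: together they cover Elm, Alder, Ash, Maple, Cedar — every station.
Total annual cost: 4 + 13 + 11 = 28.

28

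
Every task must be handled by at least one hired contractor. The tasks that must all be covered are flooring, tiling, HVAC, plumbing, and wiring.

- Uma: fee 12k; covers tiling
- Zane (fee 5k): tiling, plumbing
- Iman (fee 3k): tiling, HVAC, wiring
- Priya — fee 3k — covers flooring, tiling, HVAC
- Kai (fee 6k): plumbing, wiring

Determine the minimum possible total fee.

This is a weighted set-cover instance.
The greedy cost-per-new-task heuristic would pick Iman, Priya, and Zane for 11, but a cheaper cover exists.
Choose Priya and Kai: together they cover flooring, tiling, HVAC, plumbing, wiring — every task.
Total fee: 3 + 6 = 9.
No cover costs less than 9.

9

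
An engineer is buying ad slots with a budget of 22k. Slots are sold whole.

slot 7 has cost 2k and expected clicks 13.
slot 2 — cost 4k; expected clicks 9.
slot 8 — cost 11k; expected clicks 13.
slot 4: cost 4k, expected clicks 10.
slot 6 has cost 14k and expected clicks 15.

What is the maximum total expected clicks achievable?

slot 7 + slot 2 + slot 6: cost 2 + 4 + 14 = 20 ≤ 22, expected clicks 13 + 9 + 15 = 37.
slot 7 + slot 4 + slot 6: cost 2 + 4 + 14 = 20 ≤ 22, expected clicks 13 + 10 + 15 = 38.
slot 7 + slot 2 + slot 8 + slot 4: cost 2 + 4 + 11 + 4 = 21 ≤ 22, expected clicks 13 + 9 + 13 + 10 = 45.
Best is slot 7, slot 2, slot 8, and slot 4 with total expected clicks 45.

45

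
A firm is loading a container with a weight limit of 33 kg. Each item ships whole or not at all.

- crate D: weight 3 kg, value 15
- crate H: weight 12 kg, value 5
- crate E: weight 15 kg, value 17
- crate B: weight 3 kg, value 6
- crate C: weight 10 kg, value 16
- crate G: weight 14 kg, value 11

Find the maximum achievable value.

This is an integer program with binary decision variables.
crate D + crate B + crate C + crate G: weight 3 + 3 + 10 + 14 = 30 ≤ 33, value 15 + 6 + 16 + 11 = 48.
crate D + crate E + crate C: weight 3 + 15 + 10 = 28 ≤ 33, value 15 + 17 + 16 = 48.
crate D + crate E + crate B + crate C: weight 3 + 15 + 3 + 10 = 31 ≤ 33, value 15 + 17 + 6 + 16 = 54.
Best is crate D, crate E, crate B, and crate C with total value 54.

54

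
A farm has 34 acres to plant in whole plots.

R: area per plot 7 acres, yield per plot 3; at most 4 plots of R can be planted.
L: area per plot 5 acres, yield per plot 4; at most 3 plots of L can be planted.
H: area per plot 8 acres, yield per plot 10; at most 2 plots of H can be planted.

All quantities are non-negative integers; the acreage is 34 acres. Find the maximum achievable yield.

32

H has the best ratio (10/8); taking only H gives at most 2×10 = 20 (stopped by the supply cap of 2).
Mixing does better — 3×L and 2×H: area 31 ≤ 34, yield 3·4 + 2·10 = 32.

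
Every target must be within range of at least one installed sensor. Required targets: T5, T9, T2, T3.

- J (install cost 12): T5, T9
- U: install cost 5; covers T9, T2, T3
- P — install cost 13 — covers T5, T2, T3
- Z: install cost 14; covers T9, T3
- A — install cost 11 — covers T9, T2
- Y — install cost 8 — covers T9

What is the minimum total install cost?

17

Choose J and U: together they cover T5, T9, T2, T3 — every target.
Total install cost: 12 + 5 = 17.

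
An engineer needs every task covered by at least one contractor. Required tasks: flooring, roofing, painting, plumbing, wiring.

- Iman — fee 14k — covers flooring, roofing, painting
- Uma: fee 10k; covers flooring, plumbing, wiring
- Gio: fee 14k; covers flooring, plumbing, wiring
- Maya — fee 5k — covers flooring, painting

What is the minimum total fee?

24

The greedy cost-per-new-task heuristic would pick Maya, Uma, and Iman for 29, but a cheaper cover exists.
Choose Iman and Uma: together they cover flooring, roofing, painting, plumbing, wiring — every task.
Total fee: 14 + 10 = 24.
No cover costs less than 24.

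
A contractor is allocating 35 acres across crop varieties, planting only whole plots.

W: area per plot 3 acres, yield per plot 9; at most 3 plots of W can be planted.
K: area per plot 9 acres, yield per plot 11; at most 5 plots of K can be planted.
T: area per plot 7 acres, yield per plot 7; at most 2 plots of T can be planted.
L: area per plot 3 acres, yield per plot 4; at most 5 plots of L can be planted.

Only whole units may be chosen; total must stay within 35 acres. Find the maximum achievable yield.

58

W has the best ratio (9/3); taking only W gives at most 3×9 = 27 (stopped by the supply cap of 3).
Mixing does better — 3×W, 1×K, and 5×L: area 33 ≤ 35, yield 3·9 + 1·11 + 5·4 = 58.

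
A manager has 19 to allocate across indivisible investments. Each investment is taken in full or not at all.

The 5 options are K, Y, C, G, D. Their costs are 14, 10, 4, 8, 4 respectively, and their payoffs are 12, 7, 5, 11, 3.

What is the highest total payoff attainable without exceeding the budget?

This is an integer program with binary decision variables.
Allowing fractional choices, the relaxed optimum would be about 22.0, but investments are indivisible.
Y + G: cost 10 + 8 = 18 ≤ 19, payoff 7 + 11 = 18.
C + G + D: cost 4 + 8 + 4 = 16 ≤ 19, payoff 5 + 11 + 3 = 19.
Best is C, G, and D with total payoff 19.

19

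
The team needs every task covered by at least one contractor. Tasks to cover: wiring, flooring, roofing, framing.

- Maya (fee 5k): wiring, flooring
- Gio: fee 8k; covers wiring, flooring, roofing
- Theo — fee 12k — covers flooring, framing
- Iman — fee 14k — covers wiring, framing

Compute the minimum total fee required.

The greedy cost-per-new-task heuristic would pick Maya, Gio, and Theo for 25, but a cheaper cover exists.
Choose Gio and Theo: together they cover wiring, flooring, roofing, framing — every task.
Total fee: 8 + 12 = 20.
No cover costs less than 20.

20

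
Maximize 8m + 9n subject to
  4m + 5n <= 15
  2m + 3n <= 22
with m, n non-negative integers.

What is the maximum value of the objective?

Relaxing integrality, the LP optimum is 30.00 at (m,n) = (3.75, 0), which is not an integer point.
(m,n)=(0,3): 4·0+5·3=15≤15, 2·0+3·3=9≤22, objective 27.
(m,n)=(1,2): 4·1+5·2=14≤15, 2·1+3·2=8≤22, objective 26.
Maximum is 27 at (m,n)=(0,3).

27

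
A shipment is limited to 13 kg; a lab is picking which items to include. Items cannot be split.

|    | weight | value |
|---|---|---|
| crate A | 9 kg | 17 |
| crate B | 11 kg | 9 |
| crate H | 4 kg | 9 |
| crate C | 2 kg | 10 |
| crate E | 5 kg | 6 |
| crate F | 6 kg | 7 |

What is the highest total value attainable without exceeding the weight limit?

27

This is an integer program with binary decision variables.
Take crate A and crate C: weight 9 + 2 = 11 ≤ 13, value 17 + 10 = 27.
No other feasible combination does better.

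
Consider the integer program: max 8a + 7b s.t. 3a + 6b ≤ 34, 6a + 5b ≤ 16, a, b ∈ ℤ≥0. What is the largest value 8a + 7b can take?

The continuous relaxation peaks at (0, 3.2) with value 22.40; rounding to a feasible lattice point costs some objective.
(a,b)=(1,2) is feasible, giving 22.
(a,b)=(0,3) is feasible, giving 21.
(a,b)=(1,1) is feasible, giving 15.
No feasible integer point exceeds 22.

22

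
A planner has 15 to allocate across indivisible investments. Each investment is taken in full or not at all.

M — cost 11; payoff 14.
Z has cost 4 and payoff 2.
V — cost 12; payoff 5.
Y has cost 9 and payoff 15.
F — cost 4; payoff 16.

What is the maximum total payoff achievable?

31

Take Y and F: cost 9 + 4 = 13 ≤ 15, payoff 15 + 16 = 31.
No other feasible combination does better.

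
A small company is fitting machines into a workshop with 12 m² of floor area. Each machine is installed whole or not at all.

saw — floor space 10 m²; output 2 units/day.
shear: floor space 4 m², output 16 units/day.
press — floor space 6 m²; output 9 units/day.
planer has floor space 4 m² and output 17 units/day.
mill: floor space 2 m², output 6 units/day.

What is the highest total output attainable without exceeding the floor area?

Take shear, planer, and mill: floor space 4 + 4 + 2 = 10 ≤ 12, output 16 + 17 + 6 = 39.
No other feasible combination does better.

39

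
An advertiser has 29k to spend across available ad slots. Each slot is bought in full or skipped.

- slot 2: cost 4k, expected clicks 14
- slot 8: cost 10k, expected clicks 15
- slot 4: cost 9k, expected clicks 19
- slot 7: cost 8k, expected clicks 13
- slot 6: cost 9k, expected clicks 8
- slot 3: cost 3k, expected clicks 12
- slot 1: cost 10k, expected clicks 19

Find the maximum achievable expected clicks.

Allowing fractional choices, the relaxed optimum would be about 68.9, but ad slots are indivisible.
slot 2 + slot 4 + slot 3 + slot 1: cost 4 + 9 + 3 + 10 = 26 ≤ 29, expected clicks 14 + 19 + 12 + 19 = 64.
slot 2 + slot 8 + slot 4 + slot 3: cost 4 + 10 + 9 + 3 = 26 ≤ 29, expected clicks 14 + 15 + 19 + 12 = 60.
Best is slot 2, slot 4, slot 3, and slot 1 with total expected clicks 64.

64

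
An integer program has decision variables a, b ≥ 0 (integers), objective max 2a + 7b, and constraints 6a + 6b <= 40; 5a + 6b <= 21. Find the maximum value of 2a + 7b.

(a,b)=(0,3) is feasible, giving 21.
(a,b)=(1,2) is feasible, giving 16.
(a,b)=(0,2) is feasible, giving 14.
The best lattice point is (0,3), giving 21.

21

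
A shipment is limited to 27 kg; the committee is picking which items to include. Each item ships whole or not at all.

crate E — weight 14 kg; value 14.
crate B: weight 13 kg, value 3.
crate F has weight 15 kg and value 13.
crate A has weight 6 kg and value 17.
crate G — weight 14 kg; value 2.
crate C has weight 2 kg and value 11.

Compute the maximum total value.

42

Treat it as a binary knapsack problem.
Allowing fractional choices, the relaxed optimum would be about 46.3, but items are indivisible.
crate E + crate A + crate C: weight 14 + 6 + 2 = 22 ≤ 27, value 14 + 17 + 11 = 42.
crate F + crate A + crate C: weight 15 + 6 + 2 = 23 ≤ 27, value 13 + 17 + 11 = 41.
Best is crate E, crate A, and crate C with total value 42.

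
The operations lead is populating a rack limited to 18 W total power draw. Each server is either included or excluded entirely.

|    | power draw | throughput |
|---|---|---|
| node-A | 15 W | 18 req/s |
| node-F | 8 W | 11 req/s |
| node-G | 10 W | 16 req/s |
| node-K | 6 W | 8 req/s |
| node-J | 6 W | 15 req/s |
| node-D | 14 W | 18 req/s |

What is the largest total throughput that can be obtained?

31

Allowing fractional choices, the relaxed optimum would be about 33.8, but servers are indivisible.
node-F + node-G: power draw 8 + 10 = 18 ≤ 18, throughput 11 + 16 = 27.
node-F + node-J: power draw 8 + 6 = 14 ≤ 18, throughput 11 + 15 = 26.
node-G + node-J: power draw 10 + 6 = 16 ≤ 18, throughput 16 + 15 = 31.
Best is node-G and node-J with total throughput 31.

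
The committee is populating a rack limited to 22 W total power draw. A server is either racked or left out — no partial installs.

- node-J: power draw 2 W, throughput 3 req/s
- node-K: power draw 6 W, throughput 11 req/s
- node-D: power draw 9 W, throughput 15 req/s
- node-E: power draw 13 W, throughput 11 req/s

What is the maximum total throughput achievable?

Allowing fractional choices, the relaxed optimum would be about 33.2, but servers are indivisible.
node-J + node-K + node-D: power draw 2 + 6 + 9 = 17 ≤ 22, throughput 3 + 11 + 15 = 29.
node-K + node-D: power draw 6 + 9 = 15 ≤ 22, throughput 11 + 15 = 26.
Best is node-J, node-K, and node-D with total throughput 29.

29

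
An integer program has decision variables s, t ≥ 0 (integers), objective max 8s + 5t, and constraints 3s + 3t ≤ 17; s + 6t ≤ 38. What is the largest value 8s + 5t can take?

40

The continuous relaxation peaks at (5.67, 0) with value 45.33; rounding to a feasible lattice point costs some objective.
(s,t)=(5,0): 3·5+3·0=15≤17, 1·5+6·0=5≤38, objective 40.
(s,t)=(4,1): 3·4+3·1=15≤17, 1·4+6·1=10≤38, objective 37.
(s,t)=(4,0): 3·4+3·0=12≤17, 1·4+6·0=4≤38, objective 32.
Maximum is 40 at (s,t)=(5,0).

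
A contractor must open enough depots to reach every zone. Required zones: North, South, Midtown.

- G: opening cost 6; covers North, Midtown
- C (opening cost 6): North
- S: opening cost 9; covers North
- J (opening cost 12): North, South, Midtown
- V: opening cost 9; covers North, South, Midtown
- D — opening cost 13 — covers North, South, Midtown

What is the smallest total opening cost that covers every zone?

This is an integer covering problem.
The greedy cost-per-new-zone heuristic would pick G and V for 15, but a cheaper cover exists.
V alone covers North, South, Midtown — every zone.
Total opening cost: 9.
No cover costs less than 9.

9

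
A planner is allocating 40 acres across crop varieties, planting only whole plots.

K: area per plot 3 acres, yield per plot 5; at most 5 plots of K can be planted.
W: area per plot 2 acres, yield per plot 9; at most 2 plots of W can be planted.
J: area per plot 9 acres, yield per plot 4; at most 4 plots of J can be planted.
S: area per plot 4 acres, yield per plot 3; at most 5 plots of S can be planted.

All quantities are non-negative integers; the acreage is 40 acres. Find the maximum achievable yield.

58

Take 5×K, 2×W, and 5×S: area 39 ≤ 40, yield 5·5 + 2·9 + 5·3 = 58.
W has the best ratio (9/2) and is taken to its limit of 2; remaining capacity is filled optimally with the others.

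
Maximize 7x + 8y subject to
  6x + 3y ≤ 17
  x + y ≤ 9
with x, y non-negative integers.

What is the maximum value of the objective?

The continuous relaxation peaks at (0, 5.67) with value 45.33; rounding to a feasible lattice point costs some objective.
(x,y)=(0,5): 6·0+3·5=15≤17, 1·0+1·5=5≤9, objective 40.
(x,y)=(0,4): 6·0+3·4=12≤17, 1·0+1·4=4≤9, objective 32.
Maximum is 40 at (x,y)=(0,5).

40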